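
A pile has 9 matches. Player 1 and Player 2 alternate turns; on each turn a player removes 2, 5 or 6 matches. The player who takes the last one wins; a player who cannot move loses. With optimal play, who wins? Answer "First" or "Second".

First

Positions where the player to move wins (W) vs loses (L):
i:   0  1  2  3  4  5  6  7  8  9
     L  L  W  W  L  W  W  W  L  W
Position 9 is W, so the first player wins.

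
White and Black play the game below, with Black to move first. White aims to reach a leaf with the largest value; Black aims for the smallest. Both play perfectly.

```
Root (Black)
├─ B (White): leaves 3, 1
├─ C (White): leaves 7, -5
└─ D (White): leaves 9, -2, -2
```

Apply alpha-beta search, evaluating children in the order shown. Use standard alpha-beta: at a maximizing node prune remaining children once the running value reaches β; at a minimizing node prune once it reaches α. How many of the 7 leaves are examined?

4

B [α=-∞,β=+∞]: v=3
C [α=-∞,β=3]: v=7 after child 1 ≥ β → β-cutoff, skip 1
D [α=-∞,β=3]: v=9 after child 1 ≥ β → β-cutoff, skip 2
Root [α=-∞,β=+∞]: v=3
Leaves evaluated: 4 of 7.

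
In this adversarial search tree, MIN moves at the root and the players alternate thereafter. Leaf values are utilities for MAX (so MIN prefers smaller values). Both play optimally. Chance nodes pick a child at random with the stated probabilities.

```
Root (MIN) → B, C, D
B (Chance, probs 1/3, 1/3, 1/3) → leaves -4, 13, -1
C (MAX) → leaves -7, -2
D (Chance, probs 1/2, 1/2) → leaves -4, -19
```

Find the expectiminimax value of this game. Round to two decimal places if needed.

B (Chance): 1/3·-4 + 1/3·13 + 1/3·-1 = 2.67
C (MAX): max(-7, -2) = -2
D (Chance): 1/2·-4 + 1/2·-19 = -11.5
Root (MIN): min(2.67, -2, -11.5) = -11.5

-11.5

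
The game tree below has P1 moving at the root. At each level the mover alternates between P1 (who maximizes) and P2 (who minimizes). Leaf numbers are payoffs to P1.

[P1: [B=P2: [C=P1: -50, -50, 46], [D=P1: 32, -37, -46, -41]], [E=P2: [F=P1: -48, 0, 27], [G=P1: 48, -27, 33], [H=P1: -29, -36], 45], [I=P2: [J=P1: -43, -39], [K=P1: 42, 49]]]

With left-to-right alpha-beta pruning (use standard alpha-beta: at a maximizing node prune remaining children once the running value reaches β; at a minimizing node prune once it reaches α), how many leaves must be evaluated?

C [α=-∞,β=+∞]: v=46
D [α=-∞,β=46]: v=32
B [α=-∞,β=+∞]: v=32
F [α=32,β=+∞]: v=27
E [α=32,β=+∞]: v=27 after child 1 ≤ α → α-cutoff, skip 3
J [α=32,β=+∞]: v=-39
I [α=32,β=+∞]: v=-39 after child 1 ≤ α → α-cutoff, skip 1
Root [α=-∞,β=+∞]: v=32
Leaves evaluated: 12 of 20.

12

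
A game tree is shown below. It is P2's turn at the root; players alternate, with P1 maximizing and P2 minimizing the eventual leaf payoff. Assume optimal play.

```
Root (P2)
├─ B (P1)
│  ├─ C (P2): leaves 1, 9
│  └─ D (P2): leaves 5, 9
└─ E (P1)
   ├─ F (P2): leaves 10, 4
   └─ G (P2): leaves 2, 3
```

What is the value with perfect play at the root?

4

C (P2): min(1, 9) = 1
D (P2): min(5, 9) = 5
B (P1): max(1, 5) = 5
F (P2): min(10, 4) = 4
G (P2): min(2, 3) = 2
E (P1): max(4, 2) = 4
Root (P2): min(5, 4) = 4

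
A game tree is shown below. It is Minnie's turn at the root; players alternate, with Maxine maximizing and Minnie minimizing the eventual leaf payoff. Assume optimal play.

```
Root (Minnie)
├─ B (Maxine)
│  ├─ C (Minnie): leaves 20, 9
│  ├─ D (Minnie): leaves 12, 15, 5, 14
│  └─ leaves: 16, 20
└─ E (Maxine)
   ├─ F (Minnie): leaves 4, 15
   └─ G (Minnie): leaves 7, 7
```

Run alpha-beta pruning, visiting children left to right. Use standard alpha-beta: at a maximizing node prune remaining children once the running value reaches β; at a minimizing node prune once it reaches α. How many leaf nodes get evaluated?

11

C [α=-∞,β=+∞]: v=9
D [α=9,β=+∞]: v=5 after child 3 ≤ α → α-cutoff, skip 1
B [α=-∞,β=+∞]: v=20
F [α=-∞,β=20]: v=4
G [α=4,β=20]: v=7
E [α=-∞,β=20]: v=7
Root [α=-∞,β=+∞]: v=7
Leaves evaluated: 11 of 12.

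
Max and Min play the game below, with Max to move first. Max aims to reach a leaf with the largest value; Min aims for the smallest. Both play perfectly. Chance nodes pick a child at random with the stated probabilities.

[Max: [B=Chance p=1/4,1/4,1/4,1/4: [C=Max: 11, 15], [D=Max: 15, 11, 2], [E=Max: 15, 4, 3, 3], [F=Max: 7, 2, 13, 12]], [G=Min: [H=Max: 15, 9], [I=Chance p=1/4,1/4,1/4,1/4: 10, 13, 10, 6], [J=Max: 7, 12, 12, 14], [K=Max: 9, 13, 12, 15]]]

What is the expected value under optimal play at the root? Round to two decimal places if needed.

14.5

C (Max): max(11, 15) = 15
D (Max): max(15, 11, 2) = 15
E (Max): max(15, 4, 3, 3) = 15
F (Max): max(7, 2, 13, 12) = 13
B (Chance): 1/4·15 + 1/4·15 + 1/4·15 + 1/4·13 = 14.5
H (Max): max(15, 9) = 15
I (Chance): 1/4·10 + 1/4·13 + 1/4·10 + 1/4·6 = 9.75
J (Max): max(7, 12, 12, 14) = 14
K (Max): max(9, 13, 12, 15) = 15
G (Min): min(15, 9.75, 14, 15) = 9.75
Root (Max): max(14.5, 9.75) = 14.5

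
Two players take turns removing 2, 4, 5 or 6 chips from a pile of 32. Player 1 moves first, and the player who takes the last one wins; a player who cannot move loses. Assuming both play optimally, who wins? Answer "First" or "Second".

Second

W/L table (W = player to move can force a win):
i:   0  1  2  3  4  5  6  7  8  9 10 11 12 13 14 15 16 17 18 19 20 21 22 23 24 25 26 27 28 29 30 31 32
     L  L  W  W  W  W  W  W  L  L  W  W  W  W  W  W  L  L  W  W  W  W  W  W  L  L  W  W  W  W  W  W  L
Position 32 is L, so the second player wins.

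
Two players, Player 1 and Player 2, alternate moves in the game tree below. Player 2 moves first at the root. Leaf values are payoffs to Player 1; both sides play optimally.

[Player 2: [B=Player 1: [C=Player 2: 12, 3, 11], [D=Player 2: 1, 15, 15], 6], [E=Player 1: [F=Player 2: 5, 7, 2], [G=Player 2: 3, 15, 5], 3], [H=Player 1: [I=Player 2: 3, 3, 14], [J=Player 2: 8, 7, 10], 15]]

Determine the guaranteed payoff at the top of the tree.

C (Player 2): min(12, 3, 11) = 3
D (Player 2): min(1, 15, 15) = 1
B (Player 1): max(3, 1, 6) = 6
F (Player 2): min(5, 7, 2) = 2
G (Player 2): min(3, 15, 5) = 3
E (Player 1): max(2, 3, 3) = 3
I (Player 2): min(3, 3, 14) = 3
J (Player 2): min(8, 7, 10) = 7
H (Player 1): max(3, 7, 15) = 15
Root (Player 2): min(6, 3, 15) = 3

3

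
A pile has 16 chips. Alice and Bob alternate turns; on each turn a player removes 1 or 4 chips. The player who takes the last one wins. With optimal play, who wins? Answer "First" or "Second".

First

Compute winning (W) and losing (L) positions by backward induction:
i:   0  1  2  3  4  5  6  7  8  9 10 11 12 13 14 15 16
     L  W  L  W  W  L  W  L  W  W  L  W  L  W  W  L  W
Position 16 is W, so the first player wins.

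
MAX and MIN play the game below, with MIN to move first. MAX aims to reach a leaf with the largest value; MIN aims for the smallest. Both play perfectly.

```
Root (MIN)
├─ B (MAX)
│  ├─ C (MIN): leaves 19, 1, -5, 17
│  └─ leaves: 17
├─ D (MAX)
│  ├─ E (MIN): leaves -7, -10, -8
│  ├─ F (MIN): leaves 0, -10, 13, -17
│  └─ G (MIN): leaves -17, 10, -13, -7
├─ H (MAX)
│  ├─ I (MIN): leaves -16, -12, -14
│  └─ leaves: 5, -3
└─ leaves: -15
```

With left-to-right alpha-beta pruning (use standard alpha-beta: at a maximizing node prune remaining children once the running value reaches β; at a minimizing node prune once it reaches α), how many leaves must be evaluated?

C [α=-∞,β=+∞]: v=-5
B [α=-∞,β=+∞]: v=17
E [α=-∞,β=17]: v=-10
F [α=-10,β=17]: v=-10 after child 2 ≤ α → α-cutoff, skip 2
G [α=-10,β=17]: v=-17 after child 1 ≤ α → α-cutoff, skip 3
D [α=-∞,β=17]: v=-10
I [α=-∞,β=-10]: v=-16
H [α=-∞,β=-10]: v=5 after child 2 ≥ β → β-cutoff, skip 1
Root [α=-∞,β=+∞]: v=-15
Leaves evaluated: 16 of 22.

16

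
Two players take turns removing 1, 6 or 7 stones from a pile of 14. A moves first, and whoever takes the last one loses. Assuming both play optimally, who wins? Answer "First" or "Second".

First

Mark each pile size as W (mover wins) or L (mover loses):
i:   0  1  2  3  4  5  6  7  8  9 10 11 12 13 14
     W  L  W  L  W  L  W  W  W  W  W  W  W  L  W
Position 14 is W, so the first player wins.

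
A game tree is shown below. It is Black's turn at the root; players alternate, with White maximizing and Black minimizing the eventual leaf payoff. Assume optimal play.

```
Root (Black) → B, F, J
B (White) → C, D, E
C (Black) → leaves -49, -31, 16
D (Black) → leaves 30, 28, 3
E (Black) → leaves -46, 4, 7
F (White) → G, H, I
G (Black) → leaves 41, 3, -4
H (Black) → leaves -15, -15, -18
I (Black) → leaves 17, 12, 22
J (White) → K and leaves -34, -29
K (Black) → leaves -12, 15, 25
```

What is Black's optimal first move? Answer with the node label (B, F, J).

C (Black): min(-49, -31, 16) = -49
D (Black): min(30, 28, 3) = 3
E (Black): min(-46, 4, 7) = -46
B (White): max(-49, 3, -46) = 3
G (Black): min(41, 3, -4) = -4
H (Black): min(-15, -15, -18) = -18
I (Black): min(17, 12, 22) = 12
F (White): max(-4, -18, 12) = 12
K (Black): min(-12, 15, 25) = -12
J (White): max(-12, -34, -29) = -12
Root (Black): min(3, 12, -12) = -12
Black picks the child with the lowest value: J (value -12).

J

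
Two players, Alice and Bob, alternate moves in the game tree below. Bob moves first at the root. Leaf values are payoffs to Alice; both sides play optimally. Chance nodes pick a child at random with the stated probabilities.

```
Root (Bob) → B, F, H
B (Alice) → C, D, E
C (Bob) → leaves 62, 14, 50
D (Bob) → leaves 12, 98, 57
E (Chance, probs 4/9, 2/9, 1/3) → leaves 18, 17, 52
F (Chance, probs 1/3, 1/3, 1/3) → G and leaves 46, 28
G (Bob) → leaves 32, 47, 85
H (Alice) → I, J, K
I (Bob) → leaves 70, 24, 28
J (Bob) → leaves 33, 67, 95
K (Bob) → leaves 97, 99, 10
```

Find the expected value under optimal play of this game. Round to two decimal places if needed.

29.11

C (Bob): min(62, 14, 50) = 14
D (Bob): min(12, 98, 57) = 12
E (Chance): 4/9·18 + 2/9·17 + 1/3·52 = 29.11
B (Alice): max(14, 12, 29.11) = 29.11
G (Bob): min(32, 47, 85) = 32
F (Chance): 1/3·32 + 1/3·46 + 1/3·28 = 35.33
I (Bob): min(70, 24, 28) = 24
J (Bob): min(33, 67, 95) = 33
K (Bob): min(97, 99, 10) = 10
H (Alice): max(24, 33, 10) = 33
Root (Bob): min(29.11, 35.33, 33) = 29.11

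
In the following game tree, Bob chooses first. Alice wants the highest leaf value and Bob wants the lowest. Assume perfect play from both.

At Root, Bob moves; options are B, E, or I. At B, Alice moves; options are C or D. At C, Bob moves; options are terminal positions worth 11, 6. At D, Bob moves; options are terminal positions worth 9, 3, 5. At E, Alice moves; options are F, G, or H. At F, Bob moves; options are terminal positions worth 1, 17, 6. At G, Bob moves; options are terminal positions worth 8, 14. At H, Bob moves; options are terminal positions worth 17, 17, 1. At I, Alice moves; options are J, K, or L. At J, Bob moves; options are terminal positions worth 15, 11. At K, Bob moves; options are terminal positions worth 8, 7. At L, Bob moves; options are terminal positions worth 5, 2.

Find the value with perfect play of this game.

6

C (Bob): min(11, 6) = 6
D (Bob): min(9, 3, 5) = 3
B (Alice): max(6, 3) = 6
F (Bob): min(1, 17, 6) = 1
G (Bob): min(8, 14) = 8
H (Bob): min(17, 17, 1) = 1
E (Alice): max(1, 8, 1) = 8
J (Bob): min(15, 11) = 11
K (Bob): min(8, 7) = 7
L (Bob): min(5, 2) = 2
I (Alice): max(11, 7, 2) = 11
Root (Bob): min(6, 8, 11) = 6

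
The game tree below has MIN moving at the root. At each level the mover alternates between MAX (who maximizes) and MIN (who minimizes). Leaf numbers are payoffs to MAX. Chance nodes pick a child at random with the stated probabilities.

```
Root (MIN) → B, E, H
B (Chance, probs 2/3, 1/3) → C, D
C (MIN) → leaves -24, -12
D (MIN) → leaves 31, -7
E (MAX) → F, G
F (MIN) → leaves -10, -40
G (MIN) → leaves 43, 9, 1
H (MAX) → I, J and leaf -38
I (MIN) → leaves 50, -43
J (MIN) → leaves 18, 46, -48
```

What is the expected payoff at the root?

C (MIN): min(-24, -12) = -24
D (MIN): min(31, -7) = -7
B (Chance): 2/3·-24 + 1/3·-7 = -18.33
F (MIN): min(-10, -40) = -40
G (MIN): min(43, 9, 1) = 1
E (MAX): max(-40, 1) = 1
I (MIN): min(50, -43) = -43
J (MIN): min(18, 46, -48) = -48
H (MAX): max(-43, -48, -38) = -38
Root (MIN): min(-18.33, 1, -38) = -38

-38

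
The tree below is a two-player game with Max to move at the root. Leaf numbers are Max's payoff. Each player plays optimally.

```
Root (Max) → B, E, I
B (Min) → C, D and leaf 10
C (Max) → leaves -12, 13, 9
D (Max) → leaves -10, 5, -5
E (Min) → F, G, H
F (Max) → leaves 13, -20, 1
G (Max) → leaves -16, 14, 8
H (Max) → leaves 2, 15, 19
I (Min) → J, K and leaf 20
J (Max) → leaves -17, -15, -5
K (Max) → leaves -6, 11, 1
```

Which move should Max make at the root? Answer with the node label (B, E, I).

E

C (Max): max(-12, 13, 9) = 13
D (Max): max(-10, 5, -5) = 5
B (Min): min(13, 5, 10) = 5
F (Max): max(13, -20, 1) = 13
G (Max): max(-16, 14, 8) = 14
H (Max): max(2, 15, 19) = 19
E (Min): min(13, 14, 19) = 13
J (Max): max(-17, -15, -5) = -5
K (Max): max(-6, 11, 1) = 11
I (Min): min(-5, 11, 20) = -5
Root (Max): max(5, 13, -5) = 13
Max picks the child with the highest value: E (value 13).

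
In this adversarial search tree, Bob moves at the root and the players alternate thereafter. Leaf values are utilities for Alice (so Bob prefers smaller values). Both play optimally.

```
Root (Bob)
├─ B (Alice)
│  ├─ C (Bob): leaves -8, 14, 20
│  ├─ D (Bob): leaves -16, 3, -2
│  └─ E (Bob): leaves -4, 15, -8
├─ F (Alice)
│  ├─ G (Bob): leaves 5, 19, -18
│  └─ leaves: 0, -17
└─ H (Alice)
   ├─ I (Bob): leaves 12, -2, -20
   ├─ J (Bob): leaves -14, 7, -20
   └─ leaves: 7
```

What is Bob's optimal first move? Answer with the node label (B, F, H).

C (Bob): min(-8, 14, 20) = -8
D (Bob): min(-16, 3, -2) = -16
E (Bob): min(-4, 15, -8) = -8
B (Alice): max(-8, -16, -8) = -8
G (Bob): min(5, 19, -18) = -18
F (Alice): max(-18, 0, -17) = 0
I (Bob): min(12, -2, -20) = -20
J (Bob): min(-14, 7, -20) = -20
H (Alice): max(-20, -20, 7) = 7
Root (Bob): min(-8, 0, 7) = -8
Bob picks the child with the lowest value: B (value -8).

B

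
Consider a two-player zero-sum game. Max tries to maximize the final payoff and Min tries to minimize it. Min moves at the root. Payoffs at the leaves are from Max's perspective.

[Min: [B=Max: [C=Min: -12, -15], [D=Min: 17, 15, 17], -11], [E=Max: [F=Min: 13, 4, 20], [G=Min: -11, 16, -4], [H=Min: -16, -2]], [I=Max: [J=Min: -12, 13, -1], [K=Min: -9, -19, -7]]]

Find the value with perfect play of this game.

-12

C (Min): min(-12, -15) = -15
D (Min): min(17, 15, 17) = 15
B (Max): max(-15, 15, -11) = 15
F (Min): min(13, 4, 20) = 4
G (Min): min(-11, 16, -4) = -11
H (Min): min(-16, -2) = -16
E (Max): max(4, -11, -16) = 4
J (Min): min(-12, 13, -1) = -12
K (Min): min(-9, -19, -7) = -19
I (Max): max(-12, -19) = -12
Root (Min): min(15, 4, -12) = -12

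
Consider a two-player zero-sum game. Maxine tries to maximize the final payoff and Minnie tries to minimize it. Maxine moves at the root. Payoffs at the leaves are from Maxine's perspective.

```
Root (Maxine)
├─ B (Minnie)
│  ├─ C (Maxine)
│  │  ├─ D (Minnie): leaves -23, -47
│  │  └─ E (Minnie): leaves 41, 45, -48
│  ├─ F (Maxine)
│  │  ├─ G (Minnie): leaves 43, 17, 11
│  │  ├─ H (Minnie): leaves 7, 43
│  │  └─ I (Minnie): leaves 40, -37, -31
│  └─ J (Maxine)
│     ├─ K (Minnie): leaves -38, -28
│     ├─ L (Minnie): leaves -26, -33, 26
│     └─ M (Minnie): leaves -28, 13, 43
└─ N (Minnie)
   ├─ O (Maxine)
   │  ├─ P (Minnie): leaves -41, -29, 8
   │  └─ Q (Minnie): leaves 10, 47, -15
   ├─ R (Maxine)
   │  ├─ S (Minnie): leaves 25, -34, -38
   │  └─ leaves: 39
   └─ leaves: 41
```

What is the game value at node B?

D: min(-23, -47) = -47
E: min(41, 45, -48) = -48
C: max(-47, -48) = -47
G: min(43, 17, 11) = 11
H: min(7, 43) = 7
I: min(40, -37, -31) = -37
F: max(11, 7, -37) = 11
K: min(-38, -28) = -38
L: min(-26, -33, 26) = -33
M: min(-28, 13, 43) = -28
J: max(-38, -33, -28) = -28
B: min(-47, 11, -28) = -47

-47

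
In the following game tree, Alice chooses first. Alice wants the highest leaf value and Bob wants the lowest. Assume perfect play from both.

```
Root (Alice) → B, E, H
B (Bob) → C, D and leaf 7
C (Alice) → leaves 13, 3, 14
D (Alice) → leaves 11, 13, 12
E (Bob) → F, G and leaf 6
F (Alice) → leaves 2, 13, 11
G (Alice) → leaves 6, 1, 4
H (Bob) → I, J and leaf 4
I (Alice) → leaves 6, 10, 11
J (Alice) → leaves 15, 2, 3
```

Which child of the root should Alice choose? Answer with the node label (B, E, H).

C (Alice): max(13, 3, 14) = 14
D (Alice): max(11, 13, 12) = 13
B (Bob): min(14, 13, 7) = 7
F (Alice): max(2, 13, 11) = 13
G (Alice): max(6, 1, 4) = 6
E (Bob): min(13, 6, 6) = 6
I (Alice): max(6, 10, 11) = 11
J (Alice): max(15, 2, 3) = 15
H (Bob): min(11, 15, 4) = 4
Root (Alice): max(7, 6, 4) = 7
Alice picks the child with the highest value: B (value 7).

B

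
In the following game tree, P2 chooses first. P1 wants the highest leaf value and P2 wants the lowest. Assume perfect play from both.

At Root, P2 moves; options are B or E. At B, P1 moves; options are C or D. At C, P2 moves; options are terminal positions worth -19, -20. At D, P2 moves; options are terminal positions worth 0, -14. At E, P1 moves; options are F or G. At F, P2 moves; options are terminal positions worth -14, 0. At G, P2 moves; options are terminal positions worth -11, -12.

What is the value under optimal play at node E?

-12

F: min(-14, 0) = -14
G: min(-11, -12) = -12
E: max(-14, -12) = -12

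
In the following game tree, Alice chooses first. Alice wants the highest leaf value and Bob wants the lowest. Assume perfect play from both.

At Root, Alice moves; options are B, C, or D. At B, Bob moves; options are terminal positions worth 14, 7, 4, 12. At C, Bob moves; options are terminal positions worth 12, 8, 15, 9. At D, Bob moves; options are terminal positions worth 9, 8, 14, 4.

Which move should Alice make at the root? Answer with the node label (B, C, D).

B (Bob): min(14, 7, 4, 12) = 4
C (Bob): min(12, 8, 15, 9) = 8
D (Bob): min(9, 8, 14, 4) = 4
Root (Alice): max(4, 8, 4) = 8
Alice picks the child with the highest value: C (value 8).

C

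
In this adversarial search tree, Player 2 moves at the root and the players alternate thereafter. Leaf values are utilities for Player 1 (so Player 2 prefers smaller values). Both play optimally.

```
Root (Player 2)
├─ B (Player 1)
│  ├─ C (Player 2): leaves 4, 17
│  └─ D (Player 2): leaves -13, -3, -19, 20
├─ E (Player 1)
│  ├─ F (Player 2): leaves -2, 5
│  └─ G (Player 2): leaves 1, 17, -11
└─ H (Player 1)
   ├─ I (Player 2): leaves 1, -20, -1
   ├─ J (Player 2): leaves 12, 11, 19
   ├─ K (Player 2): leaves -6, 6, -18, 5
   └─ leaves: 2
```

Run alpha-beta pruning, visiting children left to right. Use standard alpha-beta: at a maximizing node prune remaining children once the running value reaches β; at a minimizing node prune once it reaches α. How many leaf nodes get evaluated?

14

C [α=-∞,β=+∞]: v=4
D [α=4,β=+∞]: v=-13 after child 1 ≤ α → α-cutoff, skip 3
B [α=-∞,β=+∞]: v=4
F [α=-∞,β=4]: v=-2
G [α=-2,β=4]: v=-11
E [α=-∞,β=4]: v=-2
I [α=-∞,β=-2]: v=-20
J [α=-20,β=-2]: v=11
H [α=-∞,β=-2]: v=11 after child 2 ≥ β → β-cutoff, skip 2
Root [α=-∞,β=+∞]: v=-2
Leaves evaluated: 14 of 22.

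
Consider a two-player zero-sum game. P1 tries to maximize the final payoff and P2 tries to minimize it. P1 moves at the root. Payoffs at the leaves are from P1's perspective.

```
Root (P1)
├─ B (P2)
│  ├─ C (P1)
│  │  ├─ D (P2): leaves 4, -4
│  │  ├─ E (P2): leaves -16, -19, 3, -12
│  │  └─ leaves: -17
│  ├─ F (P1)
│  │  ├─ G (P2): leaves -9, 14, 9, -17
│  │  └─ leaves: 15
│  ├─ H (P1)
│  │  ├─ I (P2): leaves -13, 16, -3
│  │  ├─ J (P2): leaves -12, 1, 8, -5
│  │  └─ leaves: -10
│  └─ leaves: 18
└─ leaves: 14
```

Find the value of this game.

D (P2): min(4, -4) = -4
E (P2): min(-16, -19, 3, -12) = -19
C (P1): max(-4, -19, -17) = -4
G (P2): min(-9, 14, 9, -17) = -17
F (P1): max(-17, 15) = 15
I (P2): min(-13, 16, -3) = -13
J (P2): min(-12, 1, 8, -5) = -12
H (P1): max(-13, -12, -10) = -10
B (P2): min(-4, 15, -10, 18) = -10
Root (P1): max(-10, 14) = 14

14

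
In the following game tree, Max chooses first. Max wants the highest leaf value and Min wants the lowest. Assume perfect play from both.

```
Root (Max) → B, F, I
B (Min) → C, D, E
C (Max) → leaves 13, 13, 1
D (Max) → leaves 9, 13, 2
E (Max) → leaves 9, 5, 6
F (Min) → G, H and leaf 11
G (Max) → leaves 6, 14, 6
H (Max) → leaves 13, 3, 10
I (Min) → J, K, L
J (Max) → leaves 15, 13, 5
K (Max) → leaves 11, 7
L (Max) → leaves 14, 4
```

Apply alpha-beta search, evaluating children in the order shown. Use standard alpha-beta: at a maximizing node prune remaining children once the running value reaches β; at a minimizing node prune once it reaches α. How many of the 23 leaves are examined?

20

C [α=-∞,β=+∞]: v=13
D [α=-∞,β=13]: v=13 after child 2 ≥ β → β-cutoff, skip 1
E [α=-∞,β=13]: v=9
B [α=-∞,β=+∞]: v=9
G [α=9,β=+∞]: v=14
H [α=9,β=14]: v=13
F [α=9,β=+∞]: v=11
J [α=11,β=+∞]: v=15
K [α=11,β=15]: v=11
I [α=11,β=+∞]: v=11 after child 2 ≤ α → α-cutoff, skip 1
Root [α=-∞,β=+∞]: v=11
Leaves evaluated: 20 of 23.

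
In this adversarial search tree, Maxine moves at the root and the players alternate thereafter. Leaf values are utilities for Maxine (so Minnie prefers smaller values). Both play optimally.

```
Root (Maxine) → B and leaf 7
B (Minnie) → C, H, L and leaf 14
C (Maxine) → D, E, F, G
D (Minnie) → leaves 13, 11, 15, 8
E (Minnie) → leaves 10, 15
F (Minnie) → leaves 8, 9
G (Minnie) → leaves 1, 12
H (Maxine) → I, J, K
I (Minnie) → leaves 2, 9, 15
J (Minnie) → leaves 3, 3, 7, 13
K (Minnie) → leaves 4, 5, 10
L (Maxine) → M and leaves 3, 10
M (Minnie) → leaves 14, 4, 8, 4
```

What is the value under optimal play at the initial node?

7

D (Minnie): min(13, 11, 15, 8) = 8
E (Minnie): min(10, 15) = 10
F (Minnie): min(8, 9) = 8
G (Minnie): min(1, 12) = 1
C (Maxine): max(8, 10, 8, 1) = 10
I (Minnie): min(2, 9, 15) = 2
J (Minnie): min(3, 3, 7, 13) = 3
K (Minnie): min(4, 5, 10) = 4
H (Maxine): max(2, 3, 4) = 4
M (Minnie): min(14, 4, 8, 4) = 4
L (Maxine): max(4, 3, 10) = 10
B (Minnie): min(10, 4, 10, 14) = 4
Root (Maxine): max(4, 7) = 7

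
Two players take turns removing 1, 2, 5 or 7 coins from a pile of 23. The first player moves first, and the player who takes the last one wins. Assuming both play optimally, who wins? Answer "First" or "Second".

First

W/L table (W = player to move can force a win):
i:   0  1  2  3  4  5  6  7  8  9 10 11 12 13 14 15 16 17 18 19 20 21 22 23
     L  W  W  L  W  W  L  W  W  L  W  W  L  W  W  L  W  W  L  W  W  L  W  W
Position 23 is W, so the first player wins.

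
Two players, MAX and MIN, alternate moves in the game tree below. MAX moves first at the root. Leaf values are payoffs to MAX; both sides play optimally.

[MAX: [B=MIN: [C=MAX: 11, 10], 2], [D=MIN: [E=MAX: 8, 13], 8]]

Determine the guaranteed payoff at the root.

C (MAX): max(11, 10) = 11
B (MIN): min(11, 2) = 2
E (MAX): max(8, 13) = 13
D (MIN): min(13, 8) = 8
Root (MAX): max(2, 8) = 8

8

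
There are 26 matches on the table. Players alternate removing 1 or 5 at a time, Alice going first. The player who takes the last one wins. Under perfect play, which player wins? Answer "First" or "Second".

i:   0  1  2  3  4  5  6  7  8  9 10 11 12 13 14 15 16 17 18 19 20 21 22 23 24 25 26
     L  W  L  W  L  W  L  W  L  W  L  W  L  W  L  W  L  W  L  W  L  W  L  W  L  W  L
Position 26 is L, so the second player wins.

Second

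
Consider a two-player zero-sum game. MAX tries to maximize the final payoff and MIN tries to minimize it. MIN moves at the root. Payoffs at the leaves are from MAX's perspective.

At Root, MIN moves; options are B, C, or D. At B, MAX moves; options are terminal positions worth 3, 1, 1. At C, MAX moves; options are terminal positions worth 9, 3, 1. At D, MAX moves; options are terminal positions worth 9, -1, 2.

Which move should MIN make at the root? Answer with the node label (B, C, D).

B

B (MAX): max(3, 1, 1) = 3
C (MAX): max(9, 3, 1) = 9
D (MAX): max(9, -1, 2) = 9
Root (MIN): min(3, 9, 9) = 3
MIN picks the child with the lowest value: B (value 3).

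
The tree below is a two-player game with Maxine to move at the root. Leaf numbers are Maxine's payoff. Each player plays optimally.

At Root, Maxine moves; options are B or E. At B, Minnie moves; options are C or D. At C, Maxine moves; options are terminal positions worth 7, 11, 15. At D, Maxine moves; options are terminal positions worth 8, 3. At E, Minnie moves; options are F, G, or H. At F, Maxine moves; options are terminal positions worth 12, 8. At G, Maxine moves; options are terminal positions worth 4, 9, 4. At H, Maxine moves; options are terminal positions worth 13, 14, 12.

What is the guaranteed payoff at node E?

9

F: max(12, 8) = 12
G: max(4, 9, 4) = 9
H: max(13, 14, 12) = 14
E: min(12, 9, 14) = 9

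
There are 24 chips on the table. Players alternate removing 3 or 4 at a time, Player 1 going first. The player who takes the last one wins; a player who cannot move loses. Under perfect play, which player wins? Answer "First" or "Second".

First

i:   0  1  2  3  4  5  6  7  8  9 10 11 12 13 14 15 16 17 18 19 20 21 22 23 24
     L  L  L  W  W  W  W  L  L  L  W  W  W  W  L  L  L  W  W  W  W  L  L  L  W
Position 24 is W, so the first player wins.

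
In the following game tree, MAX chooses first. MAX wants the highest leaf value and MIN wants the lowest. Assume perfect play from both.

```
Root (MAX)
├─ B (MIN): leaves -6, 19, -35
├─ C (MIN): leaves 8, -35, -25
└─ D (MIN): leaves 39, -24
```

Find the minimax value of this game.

B (MIN): min(-6, 19, -35) = -35
C (MIN): min(8, -35, -25) = -35
D (MIN): min(39, -24) = -24
Root (MAX): max(-35, -35, -24) = -24

-24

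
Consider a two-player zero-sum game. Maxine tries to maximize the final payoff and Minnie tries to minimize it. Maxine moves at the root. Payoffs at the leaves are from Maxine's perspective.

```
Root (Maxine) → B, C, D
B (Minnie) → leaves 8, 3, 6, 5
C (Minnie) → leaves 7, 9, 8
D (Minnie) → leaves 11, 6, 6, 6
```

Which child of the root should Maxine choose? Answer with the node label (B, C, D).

B (Minnie): min(8, 3, 6, 5) = 3
C (Minnie): min(7, 9, 8) = 7
D (Minnie): min(11, 6, 6, 6) = 6
Root (Maxine): max(3, 7, 6) = 7
Maxine picks the child with the highest value: C (value 7).

C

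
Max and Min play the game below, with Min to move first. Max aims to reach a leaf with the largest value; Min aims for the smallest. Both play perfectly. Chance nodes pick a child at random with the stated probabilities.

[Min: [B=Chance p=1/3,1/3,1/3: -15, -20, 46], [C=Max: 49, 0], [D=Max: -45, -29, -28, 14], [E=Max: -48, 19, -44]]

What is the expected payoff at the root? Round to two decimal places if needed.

3.67

B (Chance): 1/3·-15 + 1/3·-20 + 1/3·46 = 3.67
C (Max): max(49, 0) = 49
D (Max): max(-45, -29, -28, 14) = 14
E (Max): max(-48, 19, -44) = 19
Root (Min): min(3.67, 49, 14, 19) = 3.67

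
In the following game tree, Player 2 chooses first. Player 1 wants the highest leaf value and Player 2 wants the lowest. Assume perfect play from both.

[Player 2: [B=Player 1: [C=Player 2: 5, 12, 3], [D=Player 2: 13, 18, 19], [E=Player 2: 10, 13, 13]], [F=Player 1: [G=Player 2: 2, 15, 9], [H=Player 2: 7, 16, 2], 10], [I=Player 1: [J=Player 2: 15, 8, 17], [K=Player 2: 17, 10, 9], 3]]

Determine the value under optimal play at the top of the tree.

C (Player 2): min(5, 12, 3) = 3
D (Player 2): min(13, 18, 19) = 13
E (Player 2): min(10, 13, 13) = 10
B (Player 1): max(3, 13, 10) = 13
G (Player 2): min(2, 15, 9) = 2
H (Player 2): min(7, 16, 2) = 2
F (Player 1): max(2, 2, 10) = 10
J (Player 2): min(15, 8, 17) = 8
K (Player 2): min(17, 10, 9) = 9
I (Player 1): max(8, 9, 3) = 9
Root (Player 2): min(13, 10, 9) = 9

9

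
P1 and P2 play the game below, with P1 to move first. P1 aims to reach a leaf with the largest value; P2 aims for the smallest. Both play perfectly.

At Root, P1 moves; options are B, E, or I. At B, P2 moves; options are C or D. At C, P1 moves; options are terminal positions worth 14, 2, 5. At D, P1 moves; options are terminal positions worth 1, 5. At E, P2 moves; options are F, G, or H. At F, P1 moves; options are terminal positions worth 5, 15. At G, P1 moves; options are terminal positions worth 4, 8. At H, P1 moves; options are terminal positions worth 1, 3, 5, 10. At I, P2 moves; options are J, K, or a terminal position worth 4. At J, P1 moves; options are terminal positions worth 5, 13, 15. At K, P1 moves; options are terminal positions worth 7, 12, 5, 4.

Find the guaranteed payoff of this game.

C (P1): max(14, 2, 5) = 14
D (P1): max(1, 5) = 5
B (P2): min(14, 5) = 5
F (P1): max(5, 15) = 15
G (P1): max(4, 8) = 8
H (P1): max(1, 3, 5, 10) = 10
E (P2): min(15, 8, 10) = 8
J (P1): max(5, 13, 15) = 15
K (P1): max(7, 12, 5, 4) = 12
I (P2): min(15, 12, 4) = 4
Root (P1): max(5, 8, 4) = 8

8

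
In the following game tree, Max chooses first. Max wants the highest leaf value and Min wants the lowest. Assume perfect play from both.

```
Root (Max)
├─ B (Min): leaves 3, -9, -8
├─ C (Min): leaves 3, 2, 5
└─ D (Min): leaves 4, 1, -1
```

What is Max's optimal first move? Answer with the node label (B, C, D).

B (Min): min(3, -9, -8) = -9
C (Min): min(3, 2, 5) = 2
D (Min): min(4, 1, -1) = -1
Root (Max): max(-9, 2, -1) = 2
Max picks the child with the highest value: C (value 2).

C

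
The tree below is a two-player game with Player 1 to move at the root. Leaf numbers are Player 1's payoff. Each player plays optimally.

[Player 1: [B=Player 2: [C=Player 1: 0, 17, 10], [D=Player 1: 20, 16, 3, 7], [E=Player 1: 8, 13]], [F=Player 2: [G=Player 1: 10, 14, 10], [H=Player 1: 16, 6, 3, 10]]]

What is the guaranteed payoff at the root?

14

C (Player 1): max(0, 17, 10) = 17
D (Player 1): max(20, 16, 3, 7) = 20
E (Player 1): max(8, 13) = 13
B (Player 2): min(17, 20, 13) = 13
G (Player 1): max(10, 14, 10) = 14
H (Player 1): max(16, 6, 3, 10) = 16
F (Player 2): min(14, 16) = 14
Root (Player 1): max(13, 14) = 14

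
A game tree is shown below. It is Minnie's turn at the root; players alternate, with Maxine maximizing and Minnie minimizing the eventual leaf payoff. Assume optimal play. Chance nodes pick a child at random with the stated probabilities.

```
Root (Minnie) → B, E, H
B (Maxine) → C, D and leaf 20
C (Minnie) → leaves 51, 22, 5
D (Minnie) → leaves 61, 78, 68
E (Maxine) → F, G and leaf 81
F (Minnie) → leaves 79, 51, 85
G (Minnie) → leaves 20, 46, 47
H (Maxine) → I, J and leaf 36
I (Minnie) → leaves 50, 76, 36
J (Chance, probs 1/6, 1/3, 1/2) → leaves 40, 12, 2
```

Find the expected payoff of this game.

C (Minnie): min(51, 22, 5) = 5
D (Minnie): min(61, 78, 68) = 61
B (Maxine): max(5, 61, 20) = 61
F (Minnie): min(79, 51, 85) = 51
G (Minnie): min(20, 46, 47) = 20
E (Maxine): max(51, 20, 81) = 81
I (Minnie): min(50, 76, 36) = 36
J (Chance): 1/6·40 + 1/3·12 + 1/2·2 = 11.67
H (Maxine): max(36, 11.67, 36) = 36
Root (Minnie): min(61, 81, 36) = 36

36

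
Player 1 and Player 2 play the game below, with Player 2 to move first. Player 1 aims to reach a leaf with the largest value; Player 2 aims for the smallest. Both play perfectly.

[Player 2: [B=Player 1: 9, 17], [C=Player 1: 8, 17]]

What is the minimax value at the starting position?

17

B (Player 1): max(9, 17) = 17
C (Player 1): max(8, 17) = 17
Root (Player 2): min(17, 17) = 17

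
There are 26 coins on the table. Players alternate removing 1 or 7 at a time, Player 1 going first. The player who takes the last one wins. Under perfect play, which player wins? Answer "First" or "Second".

i:   0  1  2  3  4  5  6  7  8  9 10 11 12 13 14 15 16 17 18 19 20 21 22 23 24 25 26
     L  W  L  W  L  W  L  W  L  W  L  W  L  W  L  W  L  W  L  W  L  W  L  W  L  W  L
Position 26 is L, so the second player wins.

Second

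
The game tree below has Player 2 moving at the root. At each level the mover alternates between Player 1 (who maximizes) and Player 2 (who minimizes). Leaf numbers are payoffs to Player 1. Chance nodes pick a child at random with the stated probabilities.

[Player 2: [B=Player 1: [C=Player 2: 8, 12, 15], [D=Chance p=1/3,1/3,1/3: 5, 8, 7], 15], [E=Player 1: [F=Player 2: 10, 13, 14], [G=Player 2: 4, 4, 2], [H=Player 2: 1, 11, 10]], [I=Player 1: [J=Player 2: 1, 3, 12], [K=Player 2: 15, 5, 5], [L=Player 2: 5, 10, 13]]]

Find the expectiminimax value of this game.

C (Player 2): min(8, 12, 15) = 8
D (Chance): 1/3·5 + 1/3·8 + 1/3·7 = 6.67
B (Player 1): max(8, 6.67, 15) = 15
F (Player 2): min(10, 13, 14) = 10
G (Player 2): min(4, 4, 2) = 2
H (Player 2): min(1, 11, 10) = 1
E (Player 1): max(10, 2, 1) = 10
J (Player 2): min(1, 3, 12) = 1
K (Player 2): min(15, 5, 5) = 5
L (Player 2): min(5, 10, 13) = 5
I (Player 1): max(1, 5, 5) = 5
Root (Player 2): min(15, 10, 5) = 5

5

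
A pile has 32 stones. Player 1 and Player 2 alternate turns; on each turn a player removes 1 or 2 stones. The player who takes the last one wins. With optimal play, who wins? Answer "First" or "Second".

First

W/L table (W = player to move can force a win):
i:   0  1  2  3  4  5  6  7  8  9 10 11 12 13 14 15 16 17 18 19 20 21 22 23 24 25 26 27 28 29 30 31 32
     L  W  W  L  W  W  L  W  W  L  W  W  L  W  W  L  W  W  L  W  W  L  W  W  L  W  W  L  W  W  L  W  W
Position 32 is W, so the first player wins.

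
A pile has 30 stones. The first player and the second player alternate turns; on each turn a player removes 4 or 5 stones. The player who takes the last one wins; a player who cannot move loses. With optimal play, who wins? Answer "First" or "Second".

Compute winning (W) and losing (L) positions by backward induction:
i:   0  1  2  3  4  5  6  7  8  9 10 11 12 13 14 15 16 17 18 19 20 21 22 23 24 25 26 27 28 29 30
     L  L  L  L  W  W  W  W  W  L  L  L  L  W  W  W  W  W  L  L  L  L  W  W  W  W  W  L  L  L  L
Position 30 is L, so the second player wins.

Second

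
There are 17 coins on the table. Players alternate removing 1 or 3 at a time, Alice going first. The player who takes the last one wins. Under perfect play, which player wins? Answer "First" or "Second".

Positions where the player to move wins (W) vs loses (L):
i:   0  1  2  3  4  5  6  7  8  9 10 11 12 13 14 15 16 17
     L  W  L  W  L  W  L  W  L  W  L  W  L  W  L  W  L  W
Position 17 is W, so the first player wins.

First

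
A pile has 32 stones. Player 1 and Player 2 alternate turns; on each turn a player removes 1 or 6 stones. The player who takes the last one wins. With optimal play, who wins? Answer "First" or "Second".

Second

Positions where the player to move wins (W) vs loses (L):
i:   0  1  2  3  4  5  6  7  8  9 10 11 12 13 14 15 16 17 18 19 20 21 22 23 24 25 26 27 28 29 30 31 32
     L  W  L  W  L  W  W  L  W  L  W  L  W  W  L  W  L  W  L  W  W  L  W  L  W  L  W  W  L  W  L  W  L
Position 32 is L, so the second player wins.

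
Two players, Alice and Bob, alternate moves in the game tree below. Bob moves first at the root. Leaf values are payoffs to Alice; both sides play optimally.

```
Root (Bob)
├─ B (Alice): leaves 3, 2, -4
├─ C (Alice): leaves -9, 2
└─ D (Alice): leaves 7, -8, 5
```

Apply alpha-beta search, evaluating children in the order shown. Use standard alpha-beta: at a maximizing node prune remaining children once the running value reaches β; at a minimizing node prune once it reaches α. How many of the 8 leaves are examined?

B [α=-∞,β=+∞]: v=3
C [α=-∞,β=3]: v=2
D [α=-∞,β=2]: v=7 after child 1 ≥ β → β-cutoff, skip 2
Root [α=-∞,β=+∞]: v=2
Leaves evaluated: 6 of 8.

6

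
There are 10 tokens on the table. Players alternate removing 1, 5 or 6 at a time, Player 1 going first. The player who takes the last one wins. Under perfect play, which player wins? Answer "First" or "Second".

First

Mark each pile size as W (mover wins) or L (mover loses):
i:   0  1  2  3  4  5  6  7  8  9 10
     L  W  L  W  L  W  W  W  W  W  W
Position 10 is W, so the first player wins.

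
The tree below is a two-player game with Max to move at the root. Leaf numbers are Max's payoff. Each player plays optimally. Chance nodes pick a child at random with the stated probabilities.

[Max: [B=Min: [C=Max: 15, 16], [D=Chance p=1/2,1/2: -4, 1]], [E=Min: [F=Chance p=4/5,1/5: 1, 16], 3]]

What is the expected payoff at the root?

C (Max): max(15, 16) = 16
D (Chance): 1/2·-4 + 1/2·1 = -1.5
B (Min): min(16, -1.5) = -1.5
F (Chance): 4/5·1 + 1/5·16 = 4
E (Min): min(4, 3) = 3
Root (Max): max(-1.5, 3) = 3

3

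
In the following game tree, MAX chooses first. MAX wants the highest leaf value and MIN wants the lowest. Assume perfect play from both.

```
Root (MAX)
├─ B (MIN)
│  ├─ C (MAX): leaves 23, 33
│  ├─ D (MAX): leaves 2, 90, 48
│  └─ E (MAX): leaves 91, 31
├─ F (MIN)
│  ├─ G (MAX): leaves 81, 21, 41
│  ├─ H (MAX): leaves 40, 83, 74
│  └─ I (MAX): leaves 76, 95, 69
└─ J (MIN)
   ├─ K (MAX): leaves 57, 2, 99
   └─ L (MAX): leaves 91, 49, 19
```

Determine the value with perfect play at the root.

91

C (MAX): max(23, 33) = 33
D (MAX): max(2, 90, 48) = 90
E (MAX): max(91, 31) = 91
B (MIN): min(33, 90, 91) = 33
G (MAX): max(81, 21, 41) = 81
H (MAX): max(40, 83, 74) = 83
I (MAX): max(76, 95, 69) = 95
F (MIN): min(81, 83, 95) = 81
K (MAX): max(57, 2, 99) = 99
L (MAX): max(91, 49, 19) = 91
J (MIN): min(99, 91) = 91
Root (MAX): max(33, 81, 91) = 91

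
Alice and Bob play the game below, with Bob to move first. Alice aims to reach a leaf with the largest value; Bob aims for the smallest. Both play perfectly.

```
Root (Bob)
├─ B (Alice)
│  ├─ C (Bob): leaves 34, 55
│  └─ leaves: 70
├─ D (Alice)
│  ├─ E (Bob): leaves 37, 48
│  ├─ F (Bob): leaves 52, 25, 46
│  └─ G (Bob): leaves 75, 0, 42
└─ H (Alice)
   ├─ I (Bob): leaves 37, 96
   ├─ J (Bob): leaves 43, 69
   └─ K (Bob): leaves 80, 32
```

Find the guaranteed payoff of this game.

C (Bob): min(34, 55) = 34
B (Alice): max(34, 70) = 70
E (Bob): min(37, 48) = 37
F (Bob): min(52, 25, 46) = 25
G (Bob): min(75, 0, 42) = 0
D (Alice): max(37, 25, 0) = 37
I (Bob): min(37, 96) = 37
J (Bob): min(43, 69) = 43
K (Bob): min(80, 32) = 32
H (Alice): max(37, 43, 32) = 43
Root (Bob): min(70, 37, 43) = 37

37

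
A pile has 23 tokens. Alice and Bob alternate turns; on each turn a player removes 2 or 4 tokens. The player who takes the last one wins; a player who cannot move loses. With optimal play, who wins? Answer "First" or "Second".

Mark each pile size as W (mover wins) or L (mover loses):
i:   0  1  2  3  4  5  6  7  8  9 10 11 12 13 14 15 16 17 18 19 20 21 22 23
     L  L  W  W  W  W  L  L  W  W  W  W  L  L  W  W  W  W  L  L  W  W  W  W
Position 23 is W, so the first player wins.

First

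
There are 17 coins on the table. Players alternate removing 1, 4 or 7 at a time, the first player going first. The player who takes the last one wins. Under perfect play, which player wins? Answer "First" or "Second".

Positions where the player to move wins (W) vs loses (L):
i:   0  1  2  3  4  5  6  7  8  9 10 11 12 13 14 15 16 17
     L  W  L  W  W  L  W  W  L  W  L  W  W  L  W  W  L  W
Position 17 is W, so the first player wins.

First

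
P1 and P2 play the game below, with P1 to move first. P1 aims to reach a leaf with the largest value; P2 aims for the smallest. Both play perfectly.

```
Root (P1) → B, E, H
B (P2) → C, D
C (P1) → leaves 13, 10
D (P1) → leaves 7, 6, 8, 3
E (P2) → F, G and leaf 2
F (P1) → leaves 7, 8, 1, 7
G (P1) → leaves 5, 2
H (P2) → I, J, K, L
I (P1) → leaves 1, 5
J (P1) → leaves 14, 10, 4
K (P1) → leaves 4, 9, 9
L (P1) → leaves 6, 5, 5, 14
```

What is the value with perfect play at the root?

C (P1): max(13, 10) = 13
D (P1): max(7, 6, 8, 3) = 8
B (P2): min(13, 8) = 8
F (P1): max(7, 8, 1, 7) = 8
G (P1): max(5, 2) = 5
E (P2): min(8, 5, 2) = 2
I (P1): max(1, 5) = 5
J (P1): max(14, 10, 4) = 14
K (P1): max(4, 9, 9) = 9
L (P1): max(6, 5, 5, 14) = 14
H (P2): min(5, 14, 9, 14) = 5
Root (P1): max(8, 2, 5) = 8

8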